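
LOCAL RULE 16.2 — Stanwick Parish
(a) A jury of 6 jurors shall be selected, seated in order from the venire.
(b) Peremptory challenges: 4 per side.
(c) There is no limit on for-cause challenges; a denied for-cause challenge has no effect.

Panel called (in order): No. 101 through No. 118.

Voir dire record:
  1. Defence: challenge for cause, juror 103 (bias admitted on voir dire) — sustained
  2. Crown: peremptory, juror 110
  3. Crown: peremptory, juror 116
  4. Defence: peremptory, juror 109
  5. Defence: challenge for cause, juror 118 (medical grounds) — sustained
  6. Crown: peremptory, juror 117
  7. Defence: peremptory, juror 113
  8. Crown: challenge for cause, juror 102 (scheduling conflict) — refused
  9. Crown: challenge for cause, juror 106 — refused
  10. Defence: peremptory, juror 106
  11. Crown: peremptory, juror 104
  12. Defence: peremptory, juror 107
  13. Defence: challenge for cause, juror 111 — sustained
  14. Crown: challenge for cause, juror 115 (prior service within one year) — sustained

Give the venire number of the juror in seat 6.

114

Removed: #103, #104, #106, #107, #109, #110, #111, #113, #115, #116, #117, #118. (#102 stays — for-cause denied.)
Seating in order: seats 1–6 → #101, #102, #105, #108, #112, #114.
So seat 6 is #114.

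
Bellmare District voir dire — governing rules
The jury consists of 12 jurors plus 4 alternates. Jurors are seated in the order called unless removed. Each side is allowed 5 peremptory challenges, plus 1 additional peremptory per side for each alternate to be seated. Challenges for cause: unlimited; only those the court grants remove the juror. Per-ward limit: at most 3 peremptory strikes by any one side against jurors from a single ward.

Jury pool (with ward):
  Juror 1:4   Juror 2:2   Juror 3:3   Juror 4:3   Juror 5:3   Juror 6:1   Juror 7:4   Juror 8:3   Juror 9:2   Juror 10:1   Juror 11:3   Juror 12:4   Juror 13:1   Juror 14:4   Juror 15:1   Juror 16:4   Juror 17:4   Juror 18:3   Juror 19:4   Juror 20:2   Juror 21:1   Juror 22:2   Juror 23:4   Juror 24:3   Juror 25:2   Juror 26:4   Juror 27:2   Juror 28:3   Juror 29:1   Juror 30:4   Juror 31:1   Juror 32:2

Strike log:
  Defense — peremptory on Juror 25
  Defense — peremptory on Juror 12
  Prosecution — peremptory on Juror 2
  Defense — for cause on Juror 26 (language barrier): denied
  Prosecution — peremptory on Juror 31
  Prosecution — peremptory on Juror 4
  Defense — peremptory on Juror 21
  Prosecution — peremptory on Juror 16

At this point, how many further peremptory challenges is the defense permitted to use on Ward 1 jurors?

2

Defense peremptories so far: #25, #12, #21 — 3 of 9 used, 6 left overall.
Against Ward 1: #21 — 1 used; per-ward cap 3 leaves 2.
Binding limit: min(6, 2) = 2.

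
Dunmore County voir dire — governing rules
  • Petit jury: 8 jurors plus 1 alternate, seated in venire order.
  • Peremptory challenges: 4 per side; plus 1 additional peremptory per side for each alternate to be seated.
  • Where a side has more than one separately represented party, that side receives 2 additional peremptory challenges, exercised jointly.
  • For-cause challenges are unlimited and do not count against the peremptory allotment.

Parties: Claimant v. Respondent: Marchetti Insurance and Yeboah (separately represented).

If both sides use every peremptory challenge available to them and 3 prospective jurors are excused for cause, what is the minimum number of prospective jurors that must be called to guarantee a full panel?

24

Seats to fill: 8 + 1 alternates = 9.
Peremptories — Claimant: 4 + 1×1 = 5; Respondent: 4 + 1×1 + 2 = 7; total 12.
For-cause removals: 3.
Minimum venire: 9 + 12 + 3 = 24.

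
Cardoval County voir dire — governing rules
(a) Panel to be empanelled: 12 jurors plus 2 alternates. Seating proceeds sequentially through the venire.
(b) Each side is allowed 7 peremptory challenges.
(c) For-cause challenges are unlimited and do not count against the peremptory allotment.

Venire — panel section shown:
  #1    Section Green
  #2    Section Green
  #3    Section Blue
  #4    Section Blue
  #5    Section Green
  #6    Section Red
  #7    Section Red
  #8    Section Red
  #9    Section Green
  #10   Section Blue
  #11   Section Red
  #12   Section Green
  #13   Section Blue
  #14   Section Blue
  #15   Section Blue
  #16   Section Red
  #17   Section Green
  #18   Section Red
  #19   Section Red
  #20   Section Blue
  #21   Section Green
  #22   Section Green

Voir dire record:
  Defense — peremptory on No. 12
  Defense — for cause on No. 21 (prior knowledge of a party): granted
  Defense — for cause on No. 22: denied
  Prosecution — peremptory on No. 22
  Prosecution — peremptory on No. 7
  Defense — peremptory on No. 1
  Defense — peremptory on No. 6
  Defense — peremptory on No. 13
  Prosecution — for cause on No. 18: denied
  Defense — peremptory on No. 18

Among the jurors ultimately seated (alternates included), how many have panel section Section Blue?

Removed: #1, #6, #7, #12, #13, #18, #21, #22.
Seated (14 incl. alternates): #2, #3, #4, #5, #8, #9, #10, #11, #14, #15, #16, #17, #19, #20.
Of those, in Section Blue: #3, #4, #10, #14, #15, #20 → 6.

6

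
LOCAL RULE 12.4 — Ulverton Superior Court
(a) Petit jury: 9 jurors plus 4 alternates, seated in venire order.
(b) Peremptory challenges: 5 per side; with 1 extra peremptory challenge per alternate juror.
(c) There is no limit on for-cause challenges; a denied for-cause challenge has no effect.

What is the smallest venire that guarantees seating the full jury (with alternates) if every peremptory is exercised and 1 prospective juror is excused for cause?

Seats to fill: 9 + 4 alternates = 13.
Peremptories: 5 + 1×4 = 9 per side × 2 sides = 18.
For-cause removals: 1.
Minimum venire: 13 + 18 + 1 = 32.

32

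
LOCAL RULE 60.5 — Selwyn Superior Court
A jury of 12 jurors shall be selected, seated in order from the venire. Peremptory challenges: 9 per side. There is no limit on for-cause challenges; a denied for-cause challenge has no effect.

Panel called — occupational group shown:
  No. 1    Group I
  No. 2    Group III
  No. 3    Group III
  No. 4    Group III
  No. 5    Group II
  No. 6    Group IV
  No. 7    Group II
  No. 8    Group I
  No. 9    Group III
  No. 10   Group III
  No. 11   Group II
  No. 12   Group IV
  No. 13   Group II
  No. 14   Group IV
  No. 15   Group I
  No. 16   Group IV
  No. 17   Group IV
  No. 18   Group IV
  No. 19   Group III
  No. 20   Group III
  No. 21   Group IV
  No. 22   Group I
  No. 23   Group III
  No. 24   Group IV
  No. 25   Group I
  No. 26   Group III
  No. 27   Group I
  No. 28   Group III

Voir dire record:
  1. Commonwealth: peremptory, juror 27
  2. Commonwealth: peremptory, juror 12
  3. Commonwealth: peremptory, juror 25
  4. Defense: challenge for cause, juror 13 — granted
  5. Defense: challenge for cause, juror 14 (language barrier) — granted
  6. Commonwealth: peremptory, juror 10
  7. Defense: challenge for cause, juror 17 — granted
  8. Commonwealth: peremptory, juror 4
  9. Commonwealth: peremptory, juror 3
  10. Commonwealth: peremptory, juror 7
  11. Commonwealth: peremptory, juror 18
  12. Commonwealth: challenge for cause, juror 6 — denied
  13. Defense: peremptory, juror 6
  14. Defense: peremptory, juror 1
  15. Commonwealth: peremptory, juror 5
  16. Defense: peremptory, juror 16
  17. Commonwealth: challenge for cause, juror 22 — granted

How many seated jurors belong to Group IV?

Removed: #1, #3, #4, #5, #6, #7, #10, #12, #13, #14, #16, #17, #18, #22, #25, #27.
Seated jurors 1–12: #2, #8, #9, #11, #15, #19, #20, #21, #23, #24, #26, #28.
Of those, in Group IV: #21, #24 → 2.

2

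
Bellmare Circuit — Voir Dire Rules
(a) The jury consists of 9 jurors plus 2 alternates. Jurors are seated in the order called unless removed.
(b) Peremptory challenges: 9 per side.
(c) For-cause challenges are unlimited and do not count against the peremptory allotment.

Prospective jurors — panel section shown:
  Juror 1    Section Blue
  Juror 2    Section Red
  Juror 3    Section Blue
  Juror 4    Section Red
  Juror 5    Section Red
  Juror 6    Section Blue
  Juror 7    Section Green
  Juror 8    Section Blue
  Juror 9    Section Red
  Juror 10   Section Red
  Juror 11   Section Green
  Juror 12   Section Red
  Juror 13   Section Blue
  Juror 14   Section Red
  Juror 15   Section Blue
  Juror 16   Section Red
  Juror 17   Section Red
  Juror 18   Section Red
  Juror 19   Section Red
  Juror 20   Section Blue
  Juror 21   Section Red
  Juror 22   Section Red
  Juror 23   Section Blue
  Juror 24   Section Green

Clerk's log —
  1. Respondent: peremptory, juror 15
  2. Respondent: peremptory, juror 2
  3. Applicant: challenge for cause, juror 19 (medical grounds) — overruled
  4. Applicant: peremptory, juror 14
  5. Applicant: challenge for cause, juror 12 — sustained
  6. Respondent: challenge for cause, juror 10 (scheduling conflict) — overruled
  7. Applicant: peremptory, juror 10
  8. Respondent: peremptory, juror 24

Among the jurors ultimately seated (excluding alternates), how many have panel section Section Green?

2

Removed: #2, #10, #12, #14, #15, #24.
Seated jurors 1–9: #1, #3, #4, #5, #6, #7, #8, #9, #11 (alternates #13, #16 not counted).
Of those, in Section Green: #7, #11 → 2.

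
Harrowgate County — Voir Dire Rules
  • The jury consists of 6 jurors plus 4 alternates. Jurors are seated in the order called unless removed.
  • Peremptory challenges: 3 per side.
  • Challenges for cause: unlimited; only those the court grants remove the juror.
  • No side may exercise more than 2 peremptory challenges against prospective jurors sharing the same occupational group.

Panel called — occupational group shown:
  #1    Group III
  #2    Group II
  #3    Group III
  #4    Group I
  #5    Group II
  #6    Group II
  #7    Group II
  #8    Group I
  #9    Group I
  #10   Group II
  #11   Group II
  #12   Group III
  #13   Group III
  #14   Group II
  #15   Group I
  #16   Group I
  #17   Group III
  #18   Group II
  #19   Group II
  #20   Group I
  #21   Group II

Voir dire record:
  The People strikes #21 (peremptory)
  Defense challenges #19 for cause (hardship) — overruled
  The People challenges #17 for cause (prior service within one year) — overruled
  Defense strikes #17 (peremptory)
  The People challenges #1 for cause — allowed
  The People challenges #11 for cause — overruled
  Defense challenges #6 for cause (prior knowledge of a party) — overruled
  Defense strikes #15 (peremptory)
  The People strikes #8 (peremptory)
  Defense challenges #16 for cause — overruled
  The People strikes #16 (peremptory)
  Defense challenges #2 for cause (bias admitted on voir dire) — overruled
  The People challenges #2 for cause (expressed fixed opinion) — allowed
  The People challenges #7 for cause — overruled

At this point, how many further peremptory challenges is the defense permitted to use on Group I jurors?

Defense peremptories so far: #17, #15 — 2 of 3 used, 1 left overall.
Against Group I: #15 — 1 used; per-group cap 2 leaves 1.
Binding limit: min(1, 1) = 1.

1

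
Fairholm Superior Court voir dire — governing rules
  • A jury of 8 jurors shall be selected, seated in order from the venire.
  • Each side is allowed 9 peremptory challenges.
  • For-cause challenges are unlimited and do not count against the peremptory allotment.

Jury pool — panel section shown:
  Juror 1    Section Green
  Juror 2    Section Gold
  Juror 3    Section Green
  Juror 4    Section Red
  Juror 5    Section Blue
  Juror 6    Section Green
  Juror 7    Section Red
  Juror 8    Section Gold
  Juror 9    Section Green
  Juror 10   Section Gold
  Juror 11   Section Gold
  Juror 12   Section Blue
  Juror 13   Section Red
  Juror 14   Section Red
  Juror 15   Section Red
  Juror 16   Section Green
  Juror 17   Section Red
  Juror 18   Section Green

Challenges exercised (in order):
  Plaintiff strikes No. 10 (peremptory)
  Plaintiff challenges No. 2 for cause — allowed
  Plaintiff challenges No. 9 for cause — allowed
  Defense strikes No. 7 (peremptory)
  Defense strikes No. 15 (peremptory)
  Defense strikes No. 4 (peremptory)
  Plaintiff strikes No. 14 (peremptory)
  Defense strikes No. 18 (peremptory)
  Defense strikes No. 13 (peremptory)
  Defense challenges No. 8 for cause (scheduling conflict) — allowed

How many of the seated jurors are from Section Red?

1

Removed: #2, #4, #7, #8, #9, #10, #13, #14, #15, #18.
Seated jurors 1–8: #1, #3, #5, #6, #11, #12, #16, #17.
Of those, in Section Red: #17 → 1.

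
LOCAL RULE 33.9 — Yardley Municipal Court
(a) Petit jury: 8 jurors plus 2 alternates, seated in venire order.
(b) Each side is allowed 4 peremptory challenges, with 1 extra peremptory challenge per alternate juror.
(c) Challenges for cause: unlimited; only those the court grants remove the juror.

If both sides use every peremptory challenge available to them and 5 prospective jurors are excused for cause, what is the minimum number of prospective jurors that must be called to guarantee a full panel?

27

Seats to fill: 8 + 2 alternates = 10.
Peremptories: 4 + 1×2 = 6 per side × 2 sides = 12.
For-cause removals: 5.
Minimum venire: 10 + 12 + 5 = 27.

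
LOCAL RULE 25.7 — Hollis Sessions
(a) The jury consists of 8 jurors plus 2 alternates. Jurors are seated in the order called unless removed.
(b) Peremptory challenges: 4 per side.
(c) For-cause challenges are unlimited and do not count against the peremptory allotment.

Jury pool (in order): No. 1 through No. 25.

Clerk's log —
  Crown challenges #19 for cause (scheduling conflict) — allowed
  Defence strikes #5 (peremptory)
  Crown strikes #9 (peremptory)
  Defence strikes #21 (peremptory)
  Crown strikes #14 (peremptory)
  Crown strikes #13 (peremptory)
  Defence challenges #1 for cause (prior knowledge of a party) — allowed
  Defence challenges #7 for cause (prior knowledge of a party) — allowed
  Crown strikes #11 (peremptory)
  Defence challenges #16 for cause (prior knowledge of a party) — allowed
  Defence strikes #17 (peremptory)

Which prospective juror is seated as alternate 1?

Removed: #1, #5, #7, #9, #11, #13, #14, #16, #17, #19, #21.
Seating in order: seats 1–8 → #2, #3, #4, #6, #8, #10, #12, #15; alternates → #18, #20.
So alternate 1 is #18.

18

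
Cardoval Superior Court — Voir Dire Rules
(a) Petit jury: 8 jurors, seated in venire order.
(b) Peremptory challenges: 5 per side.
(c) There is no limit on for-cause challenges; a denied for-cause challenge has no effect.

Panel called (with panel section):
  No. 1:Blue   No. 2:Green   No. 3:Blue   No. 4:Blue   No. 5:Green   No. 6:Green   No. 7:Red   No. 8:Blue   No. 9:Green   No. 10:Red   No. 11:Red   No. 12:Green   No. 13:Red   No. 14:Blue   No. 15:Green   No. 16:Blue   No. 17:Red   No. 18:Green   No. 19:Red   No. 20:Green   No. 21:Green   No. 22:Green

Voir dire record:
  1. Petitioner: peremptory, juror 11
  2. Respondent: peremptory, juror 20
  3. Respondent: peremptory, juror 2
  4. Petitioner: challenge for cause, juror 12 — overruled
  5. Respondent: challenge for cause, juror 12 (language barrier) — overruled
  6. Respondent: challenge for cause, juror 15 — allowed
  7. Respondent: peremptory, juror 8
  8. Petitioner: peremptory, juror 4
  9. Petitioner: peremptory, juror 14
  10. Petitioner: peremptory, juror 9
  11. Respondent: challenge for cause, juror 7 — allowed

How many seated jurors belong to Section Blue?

3

Removed: #2, #4, #7, #8, #9, #11, #14, #15, #20.
Seated jurors 1–8: #1, #3, #5, #6, #10, #12, #13, #16.
Of those, in Section Blue: #1, #3, #16 → 3.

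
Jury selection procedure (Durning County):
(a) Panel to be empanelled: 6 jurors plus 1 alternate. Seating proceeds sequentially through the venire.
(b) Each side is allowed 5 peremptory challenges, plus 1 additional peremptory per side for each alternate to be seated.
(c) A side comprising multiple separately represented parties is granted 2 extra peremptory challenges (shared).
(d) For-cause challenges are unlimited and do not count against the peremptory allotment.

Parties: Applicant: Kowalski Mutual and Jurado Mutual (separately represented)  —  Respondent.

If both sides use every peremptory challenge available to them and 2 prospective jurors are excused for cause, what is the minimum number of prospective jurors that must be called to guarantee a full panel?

Seats to fill: 6 + 1 alternates = 7.
Peremptories — Applicant: 5 + 1×1 + 2 = 8; Respondent: 5 + 1×1 = 6; total 14.
For-cause removals: 2.
Minimum venire: 7 + 14 + 2 = 23.

23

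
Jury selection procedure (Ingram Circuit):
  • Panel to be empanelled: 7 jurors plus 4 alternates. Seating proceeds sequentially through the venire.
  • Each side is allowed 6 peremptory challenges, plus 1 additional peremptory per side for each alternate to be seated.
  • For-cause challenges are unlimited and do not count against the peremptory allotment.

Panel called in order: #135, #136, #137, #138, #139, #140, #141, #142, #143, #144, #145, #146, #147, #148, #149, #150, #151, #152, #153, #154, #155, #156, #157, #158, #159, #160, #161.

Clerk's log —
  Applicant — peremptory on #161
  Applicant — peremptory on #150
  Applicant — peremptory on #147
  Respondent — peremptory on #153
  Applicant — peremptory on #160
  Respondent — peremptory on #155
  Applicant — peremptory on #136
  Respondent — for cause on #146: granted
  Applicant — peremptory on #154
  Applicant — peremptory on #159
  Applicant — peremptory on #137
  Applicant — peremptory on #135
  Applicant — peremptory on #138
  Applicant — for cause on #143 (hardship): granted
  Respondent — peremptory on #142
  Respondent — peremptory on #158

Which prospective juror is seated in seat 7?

149

Removed: #135, #136, #137, #138, #142, #143, #146, #147, #150, #153, #154, #155, #158, #159, #160, #161.
Seating in order: seats 1–7 → #139, #140, #141, #144, #145, #148, #149; alternates → #151, #152, #156, #157.
So seat 7 is #149.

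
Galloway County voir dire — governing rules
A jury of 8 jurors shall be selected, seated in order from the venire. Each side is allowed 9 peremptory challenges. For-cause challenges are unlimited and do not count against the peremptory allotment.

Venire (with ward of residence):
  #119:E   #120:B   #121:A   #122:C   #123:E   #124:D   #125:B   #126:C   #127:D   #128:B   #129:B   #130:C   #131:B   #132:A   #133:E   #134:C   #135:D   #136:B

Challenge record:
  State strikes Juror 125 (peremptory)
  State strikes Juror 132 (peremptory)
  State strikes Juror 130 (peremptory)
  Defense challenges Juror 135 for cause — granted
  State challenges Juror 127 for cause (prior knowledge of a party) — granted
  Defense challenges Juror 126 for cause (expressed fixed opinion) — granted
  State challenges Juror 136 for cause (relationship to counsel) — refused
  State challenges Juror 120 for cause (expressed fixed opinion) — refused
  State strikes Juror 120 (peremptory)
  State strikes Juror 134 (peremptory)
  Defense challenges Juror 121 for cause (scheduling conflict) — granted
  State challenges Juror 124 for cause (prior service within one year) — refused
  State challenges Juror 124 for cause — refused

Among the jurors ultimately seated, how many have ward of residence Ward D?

Removed: #120, #121, #125, #126, #127, #130, #132, #134, #135.
Seated jurors 1–8: #119, #122, #123, #124, #128, #129, #131, #133.
Of those, in Ward D: #124 → 1.

1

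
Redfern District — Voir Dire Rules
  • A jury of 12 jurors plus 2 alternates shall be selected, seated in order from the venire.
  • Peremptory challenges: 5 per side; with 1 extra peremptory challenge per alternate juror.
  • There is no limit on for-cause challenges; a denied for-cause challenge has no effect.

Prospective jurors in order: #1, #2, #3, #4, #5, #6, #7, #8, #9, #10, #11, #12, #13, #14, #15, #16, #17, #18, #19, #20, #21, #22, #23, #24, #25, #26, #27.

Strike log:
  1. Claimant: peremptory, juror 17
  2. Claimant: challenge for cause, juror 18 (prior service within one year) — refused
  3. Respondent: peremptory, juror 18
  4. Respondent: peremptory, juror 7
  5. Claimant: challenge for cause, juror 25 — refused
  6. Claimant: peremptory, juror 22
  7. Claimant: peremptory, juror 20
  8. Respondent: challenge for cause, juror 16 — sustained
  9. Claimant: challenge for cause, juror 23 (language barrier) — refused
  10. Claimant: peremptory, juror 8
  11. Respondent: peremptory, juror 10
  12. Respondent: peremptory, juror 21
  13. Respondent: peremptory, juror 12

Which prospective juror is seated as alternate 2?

24

Removed: #7, #8, #10, #12, #16, #17, #18, #20, #21, #22. (#23, #25 stay — for-cause denied.)
Seating in order: seats 1–12 → #1, #2, #3, #4, #5, #6, #9, #11, #13, #14, #15, #19; alternates → #23, #24.
So alternate 2 is #24.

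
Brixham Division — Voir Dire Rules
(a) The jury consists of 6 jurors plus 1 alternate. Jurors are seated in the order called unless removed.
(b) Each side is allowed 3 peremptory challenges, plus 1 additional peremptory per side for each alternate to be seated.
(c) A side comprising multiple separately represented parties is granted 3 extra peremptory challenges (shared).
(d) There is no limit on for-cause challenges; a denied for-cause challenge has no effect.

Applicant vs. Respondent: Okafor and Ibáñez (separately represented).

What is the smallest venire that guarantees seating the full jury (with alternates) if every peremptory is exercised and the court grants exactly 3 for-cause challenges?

Seats to fill: 6 + 1 alternates = 7.
Peremptories — Applicant: 3 + 1×1 = 4; Respondent: 3 + 1×1 + 3 = 7; total 11.
For-cause removals: 3.
Minimum venire: 7 + 11 + 3 = 21.

21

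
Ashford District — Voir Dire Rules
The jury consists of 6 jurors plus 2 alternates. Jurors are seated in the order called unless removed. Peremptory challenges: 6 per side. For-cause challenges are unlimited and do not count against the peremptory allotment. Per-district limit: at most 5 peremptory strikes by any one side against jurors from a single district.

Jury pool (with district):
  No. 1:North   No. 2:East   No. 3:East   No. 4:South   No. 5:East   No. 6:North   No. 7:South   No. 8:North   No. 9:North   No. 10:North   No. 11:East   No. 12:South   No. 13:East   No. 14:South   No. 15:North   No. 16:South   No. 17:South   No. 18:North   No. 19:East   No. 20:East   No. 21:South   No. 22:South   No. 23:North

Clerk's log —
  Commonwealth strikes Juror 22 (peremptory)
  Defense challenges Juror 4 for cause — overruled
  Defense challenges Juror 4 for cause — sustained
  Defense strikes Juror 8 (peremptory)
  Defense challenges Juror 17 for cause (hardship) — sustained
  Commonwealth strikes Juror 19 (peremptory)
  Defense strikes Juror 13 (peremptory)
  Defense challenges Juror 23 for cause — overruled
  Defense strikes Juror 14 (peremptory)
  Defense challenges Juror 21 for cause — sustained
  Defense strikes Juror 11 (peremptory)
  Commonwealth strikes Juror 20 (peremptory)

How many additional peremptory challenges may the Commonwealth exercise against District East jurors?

3

Commonwealth peremptories so far: #22, #19, #20 — 3 of 6 used, 3 left overall.
Against District East: #19, #20 — 2 used; per-district cap 5 leaves 3.
Binding limit: min(3, 3) = 3.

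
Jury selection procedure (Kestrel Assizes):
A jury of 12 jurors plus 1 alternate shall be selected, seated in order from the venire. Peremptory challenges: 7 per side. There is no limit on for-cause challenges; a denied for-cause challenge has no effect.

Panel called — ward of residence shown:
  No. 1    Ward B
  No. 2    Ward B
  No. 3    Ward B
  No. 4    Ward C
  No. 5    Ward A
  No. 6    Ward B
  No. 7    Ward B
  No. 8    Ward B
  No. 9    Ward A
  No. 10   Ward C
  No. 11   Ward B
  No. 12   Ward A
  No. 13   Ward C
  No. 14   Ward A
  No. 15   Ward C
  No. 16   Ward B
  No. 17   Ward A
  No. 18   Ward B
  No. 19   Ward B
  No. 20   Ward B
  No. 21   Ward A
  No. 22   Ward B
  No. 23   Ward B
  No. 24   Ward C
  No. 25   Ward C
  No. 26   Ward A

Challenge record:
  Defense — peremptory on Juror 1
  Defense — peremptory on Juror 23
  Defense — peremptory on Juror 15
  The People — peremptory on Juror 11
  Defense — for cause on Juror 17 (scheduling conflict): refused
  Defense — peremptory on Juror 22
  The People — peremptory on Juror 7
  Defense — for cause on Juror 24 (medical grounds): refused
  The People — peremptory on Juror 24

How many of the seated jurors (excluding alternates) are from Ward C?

3

Removed: #1, #7, #11, #15, #22, #23, #24.
Seated jurors 1–12: #2, #3, #4, #5, #6, #8, #9, #10, #12, #13, #14, #16 (alternates #17 not counted).
Of those, in Ward C: #4, #10, #13 → 3.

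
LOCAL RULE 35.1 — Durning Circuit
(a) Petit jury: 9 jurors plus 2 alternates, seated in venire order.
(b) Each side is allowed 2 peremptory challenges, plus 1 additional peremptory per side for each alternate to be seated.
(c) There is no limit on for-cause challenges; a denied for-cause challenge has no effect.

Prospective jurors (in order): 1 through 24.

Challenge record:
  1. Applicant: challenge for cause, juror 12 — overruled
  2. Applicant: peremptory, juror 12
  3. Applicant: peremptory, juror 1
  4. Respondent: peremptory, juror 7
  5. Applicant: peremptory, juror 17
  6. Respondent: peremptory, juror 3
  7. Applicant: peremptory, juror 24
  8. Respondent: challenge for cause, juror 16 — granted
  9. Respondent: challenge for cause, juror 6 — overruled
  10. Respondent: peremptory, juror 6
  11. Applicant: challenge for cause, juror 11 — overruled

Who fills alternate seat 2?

Removed: #1, #3, #6, #7, #12, #16, #17, #24. (#11 stays — for-cause denied.)
Seating in order: seats 1–9 → #2, #4, #5, #8, #9, #10, #11, #13, #14; alternates → #15, #18.
So alternate 2 is #18.

18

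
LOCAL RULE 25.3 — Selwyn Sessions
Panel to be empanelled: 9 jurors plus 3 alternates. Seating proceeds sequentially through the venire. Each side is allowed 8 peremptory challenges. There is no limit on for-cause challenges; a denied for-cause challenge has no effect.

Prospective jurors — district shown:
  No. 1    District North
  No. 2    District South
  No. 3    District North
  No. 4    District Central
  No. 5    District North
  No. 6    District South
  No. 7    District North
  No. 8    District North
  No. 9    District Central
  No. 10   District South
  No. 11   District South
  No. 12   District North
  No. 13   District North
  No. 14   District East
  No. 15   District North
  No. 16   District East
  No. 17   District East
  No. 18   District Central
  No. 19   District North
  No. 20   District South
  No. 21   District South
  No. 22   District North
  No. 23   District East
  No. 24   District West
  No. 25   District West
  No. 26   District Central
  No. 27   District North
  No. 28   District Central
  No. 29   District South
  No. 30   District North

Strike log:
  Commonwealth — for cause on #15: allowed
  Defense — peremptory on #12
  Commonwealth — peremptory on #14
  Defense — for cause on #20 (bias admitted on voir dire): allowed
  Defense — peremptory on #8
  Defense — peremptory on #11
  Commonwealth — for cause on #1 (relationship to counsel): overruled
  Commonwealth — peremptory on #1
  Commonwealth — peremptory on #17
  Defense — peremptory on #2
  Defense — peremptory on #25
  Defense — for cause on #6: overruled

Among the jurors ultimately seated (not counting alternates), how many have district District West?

Removed: #1, #2, #8, #11, #12, #14, #15, #17, #20, #25.
Seated jurors 1–9: #3, #4, #5, #6, #7, #9, #10, #13, #16 (alternates #18, #19, #21 not counted).
None of those are in District West → 0.

0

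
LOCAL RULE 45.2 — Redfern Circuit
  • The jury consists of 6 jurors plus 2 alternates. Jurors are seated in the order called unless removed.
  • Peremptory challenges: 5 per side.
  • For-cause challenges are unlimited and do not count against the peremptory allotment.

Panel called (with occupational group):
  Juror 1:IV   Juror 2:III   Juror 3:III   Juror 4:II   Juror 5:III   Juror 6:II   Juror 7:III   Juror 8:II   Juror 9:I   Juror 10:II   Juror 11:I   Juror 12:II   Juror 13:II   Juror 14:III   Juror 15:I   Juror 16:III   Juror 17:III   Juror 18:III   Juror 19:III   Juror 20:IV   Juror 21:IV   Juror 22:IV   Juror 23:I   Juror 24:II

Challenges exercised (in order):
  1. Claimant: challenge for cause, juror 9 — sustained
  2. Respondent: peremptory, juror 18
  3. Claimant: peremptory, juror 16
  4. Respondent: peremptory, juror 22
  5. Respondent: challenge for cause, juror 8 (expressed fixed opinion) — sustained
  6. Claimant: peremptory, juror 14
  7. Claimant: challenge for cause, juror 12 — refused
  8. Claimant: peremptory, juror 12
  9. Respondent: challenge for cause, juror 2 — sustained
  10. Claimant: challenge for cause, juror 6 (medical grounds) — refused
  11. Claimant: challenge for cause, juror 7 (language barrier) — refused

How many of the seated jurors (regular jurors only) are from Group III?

Removed: #2, #8, #9, #12, #14, #16, #18, #22.
Seated jurors 1–6: #1, #3, #4, #5, #6, #7 (alternates #10, #11 not counted).
Of those, in Group III: #3, #5, #7 → 3.

3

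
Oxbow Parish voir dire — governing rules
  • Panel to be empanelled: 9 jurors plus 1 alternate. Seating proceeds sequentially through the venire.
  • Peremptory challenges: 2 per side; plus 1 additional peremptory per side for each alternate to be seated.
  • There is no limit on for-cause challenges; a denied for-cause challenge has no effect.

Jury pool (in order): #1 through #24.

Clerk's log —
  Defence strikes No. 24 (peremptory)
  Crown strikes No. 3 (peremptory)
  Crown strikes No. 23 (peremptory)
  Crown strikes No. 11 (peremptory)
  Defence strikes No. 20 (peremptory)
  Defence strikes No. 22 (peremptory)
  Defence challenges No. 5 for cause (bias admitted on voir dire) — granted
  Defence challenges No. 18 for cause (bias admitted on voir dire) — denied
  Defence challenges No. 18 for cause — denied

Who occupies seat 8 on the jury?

10

Removed: #3, #5, #11, #20, #22, #23, #24. (#18 stays — for-cause denied.)
Filling seats in venire order through position 8: #1, #2, #4, #6, #7, #8, #9, #10.
So seat 8 is #10.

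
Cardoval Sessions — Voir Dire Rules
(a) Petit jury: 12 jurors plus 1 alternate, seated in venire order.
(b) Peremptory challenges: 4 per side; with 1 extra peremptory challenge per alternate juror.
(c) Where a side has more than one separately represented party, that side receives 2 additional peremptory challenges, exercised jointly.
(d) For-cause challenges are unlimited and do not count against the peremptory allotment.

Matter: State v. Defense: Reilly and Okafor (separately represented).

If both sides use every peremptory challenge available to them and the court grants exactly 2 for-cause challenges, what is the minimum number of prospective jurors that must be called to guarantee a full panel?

Seats to fill: 12 + 1 alternates = 13.
Peremptories — State: 4 + 1×1 = 5; Defense: 4 + 1×1 + 2 = 7; total 12.
For-cause removals: 2.
Minimum venire: 13 + 12 + 2 = 27.

27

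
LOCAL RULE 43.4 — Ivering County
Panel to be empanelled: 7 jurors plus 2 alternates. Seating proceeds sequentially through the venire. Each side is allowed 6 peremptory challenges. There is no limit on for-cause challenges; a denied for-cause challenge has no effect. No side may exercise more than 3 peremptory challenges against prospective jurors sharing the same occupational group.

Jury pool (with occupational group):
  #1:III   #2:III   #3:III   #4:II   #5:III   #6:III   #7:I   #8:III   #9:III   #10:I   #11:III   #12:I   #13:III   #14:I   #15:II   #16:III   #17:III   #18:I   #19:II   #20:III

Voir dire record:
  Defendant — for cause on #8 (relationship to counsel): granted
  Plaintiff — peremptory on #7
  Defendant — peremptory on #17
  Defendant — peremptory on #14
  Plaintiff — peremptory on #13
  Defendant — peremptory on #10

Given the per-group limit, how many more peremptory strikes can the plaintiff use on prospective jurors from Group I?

Plaintiff peremptories so far: #7, #13 — 2 of 6 used, 4 left overall.
Against Group I: #7 — 1 used; per-group cap 3 leaves 2.
Binding limit: min(4, 2) = 2.

2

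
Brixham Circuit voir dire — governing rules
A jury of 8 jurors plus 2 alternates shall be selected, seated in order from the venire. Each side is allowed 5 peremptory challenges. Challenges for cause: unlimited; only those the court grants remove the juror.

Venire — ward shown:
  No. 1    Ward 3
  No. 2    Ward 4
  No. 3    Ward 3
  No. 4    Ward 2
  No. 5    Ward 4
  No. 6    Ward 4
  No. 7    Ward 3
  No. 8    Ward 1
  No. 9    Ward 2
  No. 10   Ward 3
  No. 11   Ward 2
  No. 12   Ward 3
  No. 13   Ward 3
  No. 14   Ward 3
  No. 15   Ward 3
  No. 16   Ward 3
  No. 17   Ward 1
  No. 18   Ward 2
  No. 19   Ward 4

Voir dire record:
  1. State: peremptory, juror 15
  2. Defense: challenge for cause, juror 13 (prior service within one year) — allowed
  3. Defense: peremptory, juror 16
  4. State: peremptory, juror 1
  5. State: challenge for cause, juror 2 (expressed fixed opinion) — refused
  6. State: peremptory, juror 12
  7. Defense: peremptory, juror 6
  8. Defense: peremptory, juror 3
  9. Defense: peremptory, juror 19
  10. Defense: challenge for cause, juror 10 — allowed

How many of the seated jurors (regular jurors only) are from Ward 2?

Removed: #1, #3, #6, #10, #12, #13, #15, #16, #19.
Seated jurors 1–8: #2, #4, #5, #7, #8, #9, #11, #14 (alternates #17, #18 not counted).
Of those, in Ward 2: #4, #9, #11 → 3.

3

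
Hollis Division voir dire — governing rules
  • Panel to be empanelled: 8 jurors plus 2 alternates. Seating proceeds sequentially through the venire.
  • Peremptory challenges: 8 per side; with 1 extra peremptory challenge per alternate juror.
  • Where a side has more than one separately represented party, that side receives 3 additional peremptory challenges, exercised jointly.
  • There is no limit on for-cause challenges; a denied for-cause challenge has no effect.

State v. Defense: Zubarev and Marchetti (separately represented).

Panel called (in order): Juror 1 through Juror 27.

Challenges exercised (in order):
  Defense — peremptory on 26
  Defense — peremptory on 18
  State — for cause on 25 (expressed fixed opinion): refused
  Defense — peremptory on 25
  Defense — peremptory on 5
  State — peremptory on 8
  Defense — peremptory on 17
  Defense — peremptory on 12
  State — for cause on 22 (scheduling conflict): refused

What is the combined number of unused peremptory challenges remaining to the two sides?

State allotment: 8 base + 1 × 2 alternates = 10. Defense allotment: 8 base + 1 × 2 alternates + 3 multi-party = 13.
State peremptories used: #8 — 1 (for-cause on #25, #22 don't count).
Defense peremptories used: #26, #18, #25, #5, #17, #12 — 6.
Remaining: (10 − 1) + (13 − 6) = 16.

16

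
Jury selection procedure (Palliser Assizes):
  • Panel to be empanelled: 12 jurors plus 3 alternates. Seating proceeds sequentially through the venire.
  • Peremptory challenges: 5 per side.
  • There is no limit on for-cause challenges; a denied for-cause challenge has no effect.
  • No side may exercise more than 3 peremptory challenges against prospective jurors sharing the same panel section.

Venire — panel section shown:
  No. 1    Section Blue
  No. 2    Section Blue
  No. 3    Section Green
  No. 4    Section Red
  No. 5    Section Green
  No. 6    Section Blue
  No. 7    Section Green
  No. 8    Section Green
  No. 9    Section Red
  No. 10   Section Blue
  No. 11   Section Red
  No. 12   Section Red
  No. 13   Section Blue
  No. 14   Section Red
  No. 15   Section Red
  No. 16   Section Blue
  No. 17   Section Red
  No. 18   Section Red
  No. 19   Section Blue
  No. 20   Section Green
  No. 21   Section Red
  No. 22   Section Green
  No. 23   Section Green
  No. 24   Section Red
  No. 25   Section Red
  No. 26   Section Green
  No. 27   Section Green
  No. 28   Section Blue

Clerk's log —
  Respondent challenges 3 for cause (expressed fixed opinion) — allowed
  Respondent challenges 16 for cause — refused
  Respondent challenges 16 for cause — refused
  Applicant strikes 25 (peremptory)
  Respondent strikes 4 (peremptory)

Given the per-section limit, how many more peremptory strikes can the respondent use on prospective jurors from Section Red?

2

Respondent peremptories so far: #4 — 1 of 5 used, 4 left overall.
Against Section Red: #4 — 1 used; per-section cap 3 leaves 2.
Binding limit: min(4, 2) = 2.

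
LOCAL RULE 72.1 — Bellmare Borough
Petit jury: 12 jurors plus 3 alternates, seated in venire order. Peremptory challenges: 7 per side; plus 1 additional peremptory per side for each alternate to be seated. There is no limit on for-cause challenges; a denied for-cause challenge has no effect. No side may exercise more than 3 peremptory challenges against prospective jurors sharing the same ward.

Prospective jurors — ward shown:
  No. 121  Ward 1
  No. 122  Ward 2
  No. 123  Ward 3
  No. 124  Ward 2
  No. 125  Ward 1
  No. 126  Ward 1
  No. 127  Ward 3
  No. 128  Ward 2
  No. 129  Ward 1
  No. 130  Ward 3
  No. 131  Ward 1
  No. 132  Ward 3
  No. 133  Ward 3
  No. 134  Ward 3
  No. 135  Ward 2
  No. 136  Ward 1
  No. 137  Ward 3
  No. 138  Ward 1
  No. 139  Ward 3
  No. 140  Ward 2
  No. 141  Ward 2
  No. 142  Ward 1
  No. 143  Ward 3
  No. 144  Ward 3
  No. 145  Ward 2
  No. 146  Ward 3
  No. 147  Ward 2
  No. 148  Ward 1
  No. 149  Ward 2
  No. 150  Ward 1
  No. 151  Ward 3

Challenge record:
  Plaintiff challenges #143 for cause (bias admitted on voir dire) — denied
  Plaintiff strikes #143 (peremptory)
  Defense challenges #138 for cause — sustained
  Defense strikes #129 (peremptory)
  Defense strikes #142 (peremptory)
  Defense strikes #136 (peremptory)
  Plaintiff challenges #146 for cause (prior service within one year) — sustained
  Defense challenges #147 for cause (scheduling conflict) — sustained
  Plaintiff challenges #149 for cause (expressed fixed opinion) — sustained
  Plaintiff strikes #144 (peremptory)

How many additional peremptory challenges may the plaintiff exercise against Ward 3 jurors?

Plaintiff peremptories so far: #143, #144 — 2 of 10 used, 8 left overall.
Against Ward 3: #143, #144 — 2 used; per-ward cap 3 leaves 1.
Binding limit: min(8, 1) = 1.

1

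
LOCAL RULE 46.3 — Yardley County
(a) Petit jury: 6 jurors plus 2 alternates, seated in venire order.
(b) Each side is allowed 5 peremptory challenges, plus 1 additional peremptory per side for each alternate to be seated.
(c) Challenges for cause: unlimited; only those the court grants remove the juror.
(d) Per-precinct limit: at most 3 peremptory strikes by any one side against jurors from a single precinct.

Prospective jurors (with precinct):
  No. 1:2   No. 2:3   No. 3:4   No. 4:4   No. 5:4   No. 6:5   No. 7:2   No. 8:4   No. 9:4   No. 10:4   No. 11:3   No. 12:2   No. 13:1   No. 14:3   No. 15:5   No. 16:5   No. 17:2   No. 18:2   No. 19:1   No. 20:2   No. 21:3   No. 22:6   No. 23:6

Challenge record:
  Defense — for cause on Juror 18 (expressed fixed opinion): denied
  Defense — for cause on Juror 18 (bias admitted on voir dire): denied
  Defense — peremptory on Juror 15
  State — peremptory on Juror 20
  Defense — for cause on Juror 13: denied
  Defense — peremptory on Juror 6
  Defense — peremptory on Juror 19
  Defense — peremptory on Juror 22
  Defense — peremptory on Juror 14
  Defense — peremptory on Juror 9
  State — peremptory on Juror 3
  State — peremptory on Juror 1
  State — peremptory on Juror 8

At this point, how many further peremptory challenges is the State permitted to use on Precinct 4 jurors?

State peremptories so far: #20, #3, #1, #8 — 4 of 7 used, 3 left overall.
Against Precinct 4: #3, #8 — 2 used; per-precinct cap 3 leaves 1.
Binding limit: min(3, 1) = 1.

1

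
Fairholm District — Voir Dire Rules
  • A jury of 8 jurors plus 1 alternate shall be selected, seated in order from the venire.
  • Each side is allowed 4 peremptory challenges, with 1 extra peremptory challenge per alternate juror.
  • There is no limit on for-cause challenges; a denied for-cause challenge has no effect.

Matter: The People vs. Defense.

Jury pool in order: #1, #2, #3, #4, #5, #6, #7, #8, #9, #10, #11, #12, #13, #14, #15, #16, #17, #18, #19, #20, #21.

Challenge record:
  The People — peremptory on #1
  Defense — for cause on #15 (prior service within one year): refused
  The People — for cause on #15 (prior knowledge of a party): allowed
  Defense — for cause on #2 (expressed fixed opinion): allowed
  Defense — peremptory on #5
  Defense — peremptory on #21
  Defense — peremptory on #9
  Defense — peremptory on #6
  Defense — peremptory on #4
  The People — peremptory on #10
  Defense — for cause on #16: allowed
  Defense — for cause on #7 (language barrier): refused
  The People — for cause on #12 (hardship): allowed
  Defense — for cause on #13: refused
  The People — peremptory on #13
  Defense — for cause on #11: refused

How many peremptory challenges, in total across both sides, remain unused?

2

The People allotment: 4 base + 1 × 1 alternate = 5. Defense allotment: 4 base + 1 × 1 alternate = 5.
The People peremptories used: #1, #10, #13 — 3 (for-cause on #15, #12 don't count).
Defense peremptories used: #5, #21, #9, #6, #4 — 5 (for-cause on #15, #2, #16, #7, #13, #11 don't count).
Remaining: (5 − 3) + (5 − 5) = 2.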